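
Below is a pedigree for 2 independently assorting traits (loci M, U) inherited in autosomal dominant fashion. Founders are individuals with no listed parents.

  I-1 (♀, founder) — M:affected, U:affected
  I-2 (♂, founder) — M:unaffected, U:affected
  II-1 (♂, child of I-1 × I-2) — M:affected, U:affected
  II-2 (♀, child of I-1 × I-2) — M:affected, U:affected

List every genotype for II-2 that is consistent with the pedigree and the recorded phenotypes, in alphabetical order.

II-2 ∈ {Mm UU, Mm Uu}

M/I-1 aff ·: Mm|MM
M/I-2 un ·: mm
M/II-1 aff I-1×I-2: Mm
M/II-2 aff I-1×I-2: Mm
⇒ M over [I-1,I-2,II-1,II-2]: 2 consistent
U/I-1 aff ·: Uu|UU
U/I-2 aff ·: Uu|UU
U/II-1 aff I-1×I-2: Uu|UU
U/II-2 aff I-1×I-2: Uu|UU
⇒ U over [I-1,I-2,II-1,II-2]: 13 consistent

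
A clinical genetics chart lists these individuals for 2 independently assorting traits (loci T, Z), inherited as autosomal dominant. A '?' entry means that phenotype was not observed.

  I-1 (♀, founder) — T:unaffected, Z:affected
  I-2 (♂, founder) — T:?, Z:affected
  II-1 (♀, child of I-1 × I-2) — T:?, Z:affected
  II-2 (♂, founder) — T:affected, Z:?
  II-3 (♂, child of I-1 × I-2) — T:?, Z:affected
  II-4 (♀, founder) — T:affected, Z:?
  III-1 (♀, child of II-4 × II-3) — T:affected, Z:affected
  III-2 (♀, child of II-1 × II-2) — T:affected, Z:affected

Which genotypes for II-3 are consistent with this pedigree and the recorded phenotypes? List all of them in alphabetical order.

T/I-1 un ·: tt
T/I-2 ? ·: tt|Tt|TT
T/II-1 ? I-1×I-2: tt|Tt
T/II-2 aff ·: Tt|TT
T/II-3 ? I-1×I-2: tt|Tt
T/II-4 aff ·: Tt|TT
T/III-1 aff II-4×II-3: Tt|TT
T/III-2 aff II-1×II-2: Tt|TT
⇒ T over [I-1,I-2,II-1,II-2,II-3,II-4,III-1,III-2]: 56 consistent
Z/I-1 aff ·: Zz|ZZ
Z/I-2 aff ·: Zz|ZZ
Z/II-1 aff I-1×I-2: Zz|ZZ
Z/II-2 ? ·: zz|Zz|ZZ
Z/II-3 aff I-1×I-2: Zz|ZZ
Z/II-4 ? ·: zz|Zz|ZZ
Z/III-1 aff II-4×II-3: Zz|ZZ
Z/III-2 aff II-1×II-2: Zz|ZZ
⇒ Z over [I-1,I-2,II-1,II-2,II-3,II-4,III-1,III-2]: 259 consistent

II-3 ∈ {Tt ZZ, Tt Zz, tt ZZ, tt Zz}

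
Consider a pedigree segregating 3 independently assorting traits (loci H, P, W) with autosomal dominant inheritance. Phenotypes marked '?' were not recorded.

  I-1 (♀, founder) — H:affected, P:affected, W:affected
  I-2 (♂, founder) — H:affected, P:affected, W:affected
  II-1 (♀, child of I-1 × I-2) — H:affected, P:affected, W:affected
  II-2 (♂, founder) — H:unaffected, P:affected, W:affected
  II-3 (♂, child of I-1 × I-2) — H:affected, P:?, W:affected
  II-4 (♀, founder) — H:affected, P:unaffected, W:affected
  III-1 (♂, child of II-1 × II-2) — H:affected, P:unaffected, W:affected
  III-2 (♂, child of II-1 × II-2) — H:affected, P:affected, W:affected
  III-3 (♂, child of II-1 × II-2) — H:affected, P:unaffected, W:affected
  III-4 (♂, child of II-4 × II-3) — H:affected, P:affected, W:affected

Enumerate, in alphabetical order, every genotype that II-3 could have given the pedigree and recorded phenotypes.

H/I-1 aff ·: Hh|HH
H/I-2 aff ·: Hh|HH
H/II-1 aff I-1×I-2: Hh|HH
H/II-2 un ·: hh
H/II-3 aff I-1×I-2: Hh|HH
H/II-4 aff ·: Hh|HH
H/III-1 aff II-1×II-2: Hh
H/III-2 aff II-1×II-2: Hh
H/III-3 aff II-1×II-2: Hh
H/III-4 aff II-4×II-3: Hh|HH
⇒ H over [I-1,I-2,II-1,II-2,II-3,II-4,III-1,III-2,III-3,III-4]: 45 consistent
P/I-1 aff ·: Pp|PP
P/I-2 aff ·: Pp|PP
P/II-1 aff I-1×I-2: Pp
P/II-2 aff ·: Pp
P/II-3 ? I-1×I-2: Pp|PP
P/II-4 un ·: pp
P/III-1 un II-1×II-2: pp
P/III-2 aff II-1×II-2: Pp|PP
P/III-3 un II-1×II-2: pp
P/III-4 aff II-4×II-3: Pp
⇒ P over [I-1,I-2,II-1,II-2,II-3,II-4,III-1,III-2,III-3,III-4]: 12 consistent
W/I-1 aff ·: Ww|WW
W/I-2 aff ·: Ww|WW
W/II-1 aff I-1×I-2: Ww|WW
W/II-2 aff ·: Ww|WW
W/II-3 aff I-1×I-2: Ww|WW
W/II-4 aff ·: Ww|WW
W/III-1 aff II-1×II-2: Ww|WW
W/III-2 aff II-1×II-2: Ww|WW
W/III-3 aff II-1×II-2: Ww|WW
W/III-4 aff II-4×II-3: Ww|WW
⇒ W over [I-1,I-2,II-1,II-2,II-3,II-4,III-1,III-2,III-3,III-4]: 552 consistent

II-3 ∈ {HH PP WW, HH PP Ww, HH Pp WW, HH Pp Ww, Hh PP WW, Hh PP Ww, Hh Pp WW, Hh Pp Ww}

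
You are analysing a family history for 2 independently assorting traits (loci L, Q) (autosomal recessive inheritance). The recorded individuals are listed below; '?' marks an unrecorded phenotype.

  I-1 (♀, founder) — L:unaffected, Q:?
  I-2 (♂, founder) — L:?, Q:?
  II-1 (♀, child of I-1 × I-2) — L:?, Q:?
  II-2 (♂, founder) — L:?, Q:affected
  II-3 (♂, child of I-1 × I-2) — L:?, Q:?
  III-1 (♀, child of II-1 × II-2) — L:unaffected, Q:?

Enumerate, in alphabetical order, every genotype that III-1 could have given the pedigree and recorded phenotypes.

L/I-1 un ·: LL|Ll
L/I-2 ? ·: LL|Ll|ll
L/II-1 ? I-1×I-2: LL|Ll|ll
L/II-2 ? ·: LL|Ll|ll
L/II-3 ? I-1×I-2: LL|Ll|ll
L/III-1 un II-1×II-2: LL|Ll
⇒ L over [I-1,I-2,II-1,II-2,II-3,III-1]: 92 consistent
Q/I-1 ? ·: QQ|Qq|qq
Q/I-2 ? ·: QQ|Qq|qq
Q/II-1 ? I-1×I-2: QQ|Qq|qq
Q/II-2 aff ·: qq
Q/II-3 ? I-1×I-2: QQ|Qq|qq
Q/III-1 ? II-1×II-2: Qq|qq
⇒ Q over [I-1,I-2,II-1,II-2,II-3,III-1]: 42 consistent

III-1 ∈ {LL Qq, LL qq, Ll Qq, Ll qq}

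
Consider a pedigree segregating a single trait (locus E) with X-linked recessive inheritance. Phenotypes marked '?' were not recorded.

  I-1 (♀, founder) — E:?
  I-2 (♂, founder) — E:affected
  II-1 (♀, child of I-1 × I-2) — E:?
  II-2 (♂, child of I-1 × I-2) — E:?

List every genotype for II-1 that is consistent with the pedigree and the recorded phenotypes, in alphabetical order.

II-1 ∈ {X^EX^e, X^eX^e}

E/I-1 ? ·: X^EX^E|X^EX^e|X^eX^e
E/I-2 aff ·: X^eY
E/II-1 ? I-1×I-2: X^EX^e|X^eX^e
E/II-2 ? I-1×I-2: X^EY|X^eY
⇒ E over [I-1,I-2,II-1,II-2]: 6 consistent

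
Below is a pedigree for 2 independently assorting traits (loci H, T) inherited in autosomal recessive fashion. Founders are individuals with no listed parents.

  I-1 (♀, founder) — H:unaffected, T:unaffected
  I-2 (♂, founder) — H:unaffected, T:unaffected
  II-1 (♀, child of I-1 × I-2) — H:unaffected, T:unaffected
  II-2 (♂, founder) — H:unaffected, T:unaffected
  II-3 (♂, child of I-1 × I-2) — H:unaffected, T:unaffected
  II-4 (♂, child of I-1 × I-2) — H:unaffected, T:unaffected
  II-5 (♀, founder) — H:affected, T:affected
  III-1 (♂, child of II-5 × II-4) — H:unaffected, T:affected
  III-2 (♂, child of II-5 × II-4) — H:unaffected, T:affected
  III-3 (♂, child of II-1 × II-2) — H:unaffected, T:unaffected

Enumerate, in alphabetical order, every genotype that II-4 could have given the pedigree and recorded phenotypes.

H/I-1 un ·: HH|Hh
H/I-2 un ·: HH|Hh
H/II-1 un I-1×I-2: HH|Hh
H/II-2 un ·: HH|Hh
H/II-3 un I-1×I-2: HH|Hh
H/II-4 un I-1×I-2: HH|Hh
H/II-5 aff ·: hh
H/III-1 un II-5×II-4: Hh
H/III-2 un II-5×II-4: Hh
H/III-3 un II-1×II-2: HH|Hh
⇒ H over [I-1,I-2,II-1,II-2,II-3,II-4,II-5,III-1,III-2,III-3]: 87 consistent
T/I-1 un ·: TT|Tt
T/I-2 un ·: TT|Tt
T/II-1 un I-1×I-2: TT|Tt
T/II-2 un ·: TT|Tt
T/II-3 un I-1×I-2: TT|Tt
T/II-4 un I-1×I-2: Tt
T/II-5 aff ·: tt
T/III-1 aff II-5×II-4: tt
T/III-2 aff II-5×II-4: tt
T/III-3 un II-1×II-2: TT|Tt
⇒ T over [I-1,I-2,II-1,II-2,II-3,II-4,II-5,III-1,III-2,III-3]: 42 consistent

II-4 ∈ {HH Tt, Hh Tt}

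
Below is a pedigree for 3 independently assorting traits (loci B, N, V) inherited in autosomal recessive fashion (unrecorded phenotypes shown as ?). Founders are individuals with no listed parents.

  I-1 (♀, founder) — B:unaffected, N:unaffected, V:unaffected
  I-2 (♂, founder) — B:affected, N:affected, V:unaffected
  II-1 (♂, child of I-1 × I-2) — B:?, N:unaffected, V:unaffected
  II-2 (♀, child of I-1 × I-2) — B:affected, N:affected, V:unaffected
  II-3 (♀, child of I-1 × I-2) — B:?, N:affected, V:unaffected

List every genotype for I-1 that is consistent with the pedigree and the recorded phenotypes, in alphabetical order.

B/I-1 un ·: Bb
B/I-2 aff ·: bb
B/II-1 ? I-1×I-2: Bb|bb
B/II-2 aff I-1×I-2: bb
B/II-3 ? I-1×I-2: Bb|bb
⇒ B over [I-1,I-2,II-1,II-2,II-3]: 4 consistent
N/I-1 un ·: Nn
N/I-2 aff ·: nn
N/II-1 un I-1×I-2: Nn
N/II-2 aff I-1×I-2: nn
N/II-3 aff I-1×I-2: nn
⇒ N over [I-1,I-2,II-1,II-2,II-3]: 1 consistent
V/I-1 un ·: VV|Vv
V/I-2 un ·: VV|Vv
V/II-1 un I-1×I-2: VV|Vv
V/II-2 un I-1×I-2: VV|Vv
V/II-3 un I-1×I-2: VV|Vv
⇒ V over [I-1,I-2,II-1,II-2,II-3]: 25 consistent

I-1 ∈ {Bb Nn VV, Bb Nn Vv}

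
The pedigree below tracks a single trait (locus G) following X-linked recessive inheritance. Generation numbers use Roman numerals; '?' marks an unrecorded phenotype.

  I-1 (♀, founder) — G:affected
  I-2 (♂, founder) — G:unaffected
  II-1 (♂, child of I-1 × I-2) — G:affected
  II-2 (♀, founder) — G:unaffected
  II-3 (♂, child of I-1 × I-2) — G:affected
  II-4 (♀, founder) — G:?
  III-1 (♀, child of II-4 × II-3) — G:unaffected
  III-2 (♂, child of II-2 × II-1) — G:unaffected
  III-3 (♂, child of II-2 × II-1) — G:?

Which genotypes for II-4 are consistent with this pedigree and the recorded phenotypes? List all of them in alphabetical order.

G/I-1 aff ·: X^gX^g
G/I-2 un ·: X^GY
G/II-1 aff I-1×I-2: X^gY
G/II-2 un ·: X^GX^G|X^GX^g
G/II-3 aff I-1×I-2: X^gY
G/II-4 ? ·: X^GX^G|X^GX^g
G/III-1 un II-4×II-3: X^GX^g
G/III-2 un II-2×II-1: X^GY
G/III-3 ? II-2×II-1: X^GY|X^gY
⇒ G over [I-1,I-2,II-1,II-2,II-3,II-4,III-1,III-2,III-3]: 6 consistent

II-4 ∈ {X^GX^G, X^GX^g}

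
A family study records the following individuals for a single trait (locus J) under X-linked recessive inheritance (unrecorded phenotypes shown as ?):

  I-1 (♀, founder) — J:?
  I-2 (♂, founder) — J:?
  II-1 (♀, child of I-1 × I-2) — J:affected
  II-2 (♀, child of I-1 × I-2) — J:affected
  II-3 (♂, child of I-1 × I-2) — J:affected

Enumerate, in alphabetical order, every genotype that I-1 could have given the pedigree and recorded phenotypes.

J/I-1 ? ·: X^JX^j|X^jX^j
J/I-2 ? ·: X^jY
J/II-1 aff I-1×I-2: X^jX^j
J/II-2 aff I-1×I-2: X^jX^j
J/II-3 aff I-1×I-2: X^jY
⇒ J over [I-1,I-2,II-1,II-2,II-3]: 2 consistent

I-1 ∈ {X^JX^j, X^jX^j}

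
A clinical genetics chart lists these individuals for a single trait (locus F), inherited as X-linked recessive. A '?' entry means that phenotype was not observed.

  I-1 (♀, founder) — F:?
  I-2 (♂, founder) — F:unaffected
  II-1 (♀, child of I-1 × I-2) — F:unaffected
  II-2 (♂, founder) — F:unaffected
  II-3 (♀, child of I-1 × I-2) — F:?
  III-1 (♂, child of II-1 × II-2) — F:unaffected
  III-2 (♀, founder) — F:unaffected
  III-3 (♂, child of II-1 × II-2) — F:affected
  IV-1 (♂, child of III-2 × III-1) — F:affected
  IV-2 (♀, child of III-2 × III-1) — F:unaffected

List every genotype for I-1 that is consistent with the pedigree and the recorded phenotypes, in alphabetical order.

F/I-1 ? ·: X^FX^f|X^fX^f
F/I-2 un ·: X^FY
F/II-1 un I-1×I-2: X^FX^f
F/II-2 un ·: X^FY
F/II-3 ? I-1×I-2: X^FX^F|X^FX^f
F/III-1 un II-1×II-2: X^FY
F/III-2 un ·: X^FX^f
F/III-3 aff II-1×II-2: X^fY
F/IV-1 aff III-2×III-1: X^fY
F/IV-2 un III-2×III-1: X^FX^F|X^FX^f
⇒ F over [I-1,I-2,II-1,II-2,II-3,III-1,III-2,III-3,IV-1,IV-2]: 6 consistent

I-1 ∈ {X^FX^f, X^fX^f}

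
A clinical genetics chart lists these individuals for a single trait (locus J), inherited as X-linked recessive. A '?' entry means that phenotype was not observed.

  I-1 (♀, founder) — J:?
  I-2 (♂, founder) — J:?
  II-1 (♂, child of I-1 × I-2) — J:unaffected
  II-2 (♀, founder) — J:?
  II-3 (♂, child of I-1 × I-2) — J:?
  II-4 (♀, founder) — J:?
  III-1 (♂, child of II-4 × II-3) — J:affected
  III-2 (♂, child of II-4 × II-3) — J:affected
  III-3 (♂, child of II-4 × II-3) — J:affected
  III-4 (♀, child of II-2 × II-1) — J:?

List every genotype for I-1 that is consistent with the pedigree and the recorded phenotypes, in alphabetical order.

I-1 ∈ {X^JX^J, X^JX^j}

J/I-1 ? ·: X^JX^J|X^JX^j
J/I-2 ? ·: X^JY|X^jY
J/II-1 un I-1×I-2: X^JY
J/II-2 ? ·: X^JX^J|X^JX^j|X^jX^j
J/II-3 ? I-1×I-2: X^JY|X^jY
J/II-4 ? ·: X^JX^j|X^jX^j
J/III-1 aff II-4×II-3: X^jY
J/III-2 aff II-4×II-3: X^jY
J/III-3 aff II-4×II-3: X^jY
J/III-4 ? II-2×II-1: X^JX^J|X^JX^j
⇒ J over [I-1,I-2,II-1,II-2,II-3,II-4,III-1,III-2,III-3,III-4]: 48 consistent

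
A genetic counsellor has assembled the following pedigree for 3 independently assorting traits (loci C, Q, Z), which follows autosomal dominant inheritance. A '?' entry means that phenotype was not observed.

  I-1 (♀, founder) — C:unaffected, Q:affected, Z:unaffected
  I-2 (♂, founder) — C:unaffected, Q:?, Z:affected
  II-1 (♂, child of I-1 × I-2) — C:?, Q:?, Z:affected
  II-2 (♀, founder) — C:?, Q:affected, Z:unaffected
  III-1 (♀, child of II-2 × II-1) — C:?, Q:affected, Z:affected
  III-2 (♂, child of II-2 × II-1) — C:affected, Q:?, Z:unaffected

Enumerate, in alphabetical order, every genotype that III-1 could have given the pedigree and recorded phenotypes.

C/I-1 un ·: cc
C/I-2 un ·: cc
C/II-1 ? I-1×I-2: cc
C/II-2 ? ·: Cc|CC
C/III-1 ? II-2×II-1: cc|Cc
C/III-2 aff II-2×II-1: Cc
⇒ C over [I-1,I-2,II-1,II-2,III-1,III-2]: 3 consistent
Q/I-1 aff ·: Qq|QQ
Q/I-2 ? ·: qq|Qq|QQ
Q/II-1 ? I-1×I-2: qq|Qq|QQ
Q/II-2 aff ·: Qq|QQ
Q/III-1 aff II-2×II-1: Qq|QQ
Q/III-2 ? II-2×II-1: qq|Qq|QQ
⇒ Q over [I-1,I-2,II-1,II-2,III-1,III-2]: 76 consistent
Z/I-1 un ·: zz
Z/I-2 aff ·: Zz|ZZ
Z/II-1 aff I-1×I-2: Zz
Z/II-2 un ·: zz
Z/III-1 aff II-2×II-1: Zz
Z/III-2 un II-2×II-1: zz
⇒ Z over [I-1,I-2,II-1,II-2,III-1,III-2]: 2 consistent

III-1 ∈ {Cc QQ Zz, Cc Qq Zz, cc QQ Zz, cc Qq Zz}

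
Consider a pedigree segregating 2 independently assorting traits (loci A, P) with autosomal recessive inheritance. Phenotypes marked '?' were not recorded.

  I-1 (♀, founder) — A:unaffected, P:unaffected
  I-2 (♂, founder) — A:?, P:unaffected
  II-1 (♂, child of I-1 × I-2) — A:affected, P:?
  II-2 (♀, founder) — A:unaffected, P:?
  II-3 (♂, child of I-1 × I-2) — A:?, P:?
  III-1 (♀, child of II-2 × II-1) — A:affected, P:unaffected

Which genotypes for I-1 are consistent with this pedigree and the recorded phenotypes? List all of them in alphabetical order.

A/I-1 un ·: Aa
A/I-2 ? ·: Aa|aa
A/II-1 aff I-1×I-2: aa
A/II-2 un ·: Aa
A/II-3 ? I-1×I-2: AA|Aa|aa
A/III-1 aff II-2×II-1: aa
⇒ A over [I-1,I-2,II-1,II-2,II-3,III-1]: 5 consistent
P/I-1 un ·: PP|Pp
P/I-2 un ·: PP|Pp
P/II-1 ? I-1×I-2: PP|Pp|pp
P/II-2 ? ·: PP|Pp|pp
P/II-3 ? I-1×I-2: PP|Pp|pp
P/III-1 un II-2×II-1: PP|Pp
⇒ P over [I-1,I-2,II-1,II-2,II-3,III-1]: 73 consistent

I-1 ∈ {Aa PP, Aa Pp}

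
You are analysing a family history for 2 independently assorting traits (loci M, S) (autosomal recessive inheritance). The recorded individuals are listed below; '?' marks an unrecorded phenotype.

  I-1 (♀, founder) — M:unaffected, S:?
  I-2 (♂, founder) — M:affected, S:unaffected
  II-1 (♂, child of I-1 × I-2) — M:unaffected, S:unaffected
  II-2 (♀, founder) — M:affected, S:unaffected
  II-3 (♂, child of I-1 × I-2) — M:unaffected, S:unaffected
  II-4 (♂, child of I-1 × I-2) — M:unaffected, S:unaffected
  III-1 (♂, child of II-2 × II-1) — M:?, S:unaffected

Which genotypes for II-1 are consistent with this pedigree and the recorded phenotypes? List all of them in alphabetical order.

II-1 ∈ {Mm SS, Mm Ss}

M/I-1 un ·: MM|Mm
M/I-2 aff ·: mm
M/II-1 un I-1×I-2: Mm
M/II-2 aff ·: mm
M/II-3 un I-1×I-2: Mm
M/II-4 un I-1×I-2: Mm
M/III-1 ? II-2×II-1: Mm|mm
⇒ M over [I-1,I-2,II-1,II-2,II-3,II-4,III-1]: 4 consistent
S/I-1 ? ·: SS|Ss|ss
S/I-2 un ·: SS|Ss
S/II-1 un I-1×I-2: SS|Ss
S/II-2 un ·: SS|Ss
S/II-3 un I-1×I-2: SS|Ss
S/II-4 un I-1×I-2: SS|Ss
S/III-1 un II-2×II-1: SS|Ss
⇒ S over [I-1,I-2,II-1,II-2,II-3,II-4,III-1]: 95 consistent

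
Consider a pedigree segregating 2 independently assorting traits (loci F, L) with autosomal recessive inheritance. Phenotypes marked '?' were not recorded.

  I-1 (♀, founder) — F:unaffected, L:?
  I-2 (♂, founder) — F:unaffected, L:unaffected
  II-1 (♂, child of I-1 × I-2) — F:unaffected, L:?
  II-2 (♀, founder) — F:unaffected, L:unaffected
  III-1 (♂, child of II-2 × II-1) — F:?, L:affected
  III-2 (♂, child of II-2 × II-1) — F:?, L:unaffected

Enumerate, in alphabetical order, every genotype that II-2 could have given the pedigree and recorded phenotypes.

F/I-1 un ·: FF|Ff
F/I-2 un ·: FF|Ff
F/II-1 un I-1×I-2: FF|Ff
F/II-2 un ·: FF|Ff
F/III-1 ? II-2×II-1: FF|Ff|ff
F/III-2 ? II-2×II-1: FF|Ff|ff
⇒ F over [I-1,I-2,II-1,II-2,III-1,III-2]: 59 consistent
L/I-1 ? ·: LL|Ll|ll
L/I-2 un ·: LL|Ll
L/II-1 ? I-1×I-2: Ll|ll
L/II-2 un ·: Ll
L/III-1 aff II-2×II-1: ll
L/III-2 un II-2×II-1: LL|Ll
⇒ L over [I-1,I-2,II-1,II-2,III-1,III-2]: 12 consistent

II-2 ∈ {FF Ll, Ff Ll}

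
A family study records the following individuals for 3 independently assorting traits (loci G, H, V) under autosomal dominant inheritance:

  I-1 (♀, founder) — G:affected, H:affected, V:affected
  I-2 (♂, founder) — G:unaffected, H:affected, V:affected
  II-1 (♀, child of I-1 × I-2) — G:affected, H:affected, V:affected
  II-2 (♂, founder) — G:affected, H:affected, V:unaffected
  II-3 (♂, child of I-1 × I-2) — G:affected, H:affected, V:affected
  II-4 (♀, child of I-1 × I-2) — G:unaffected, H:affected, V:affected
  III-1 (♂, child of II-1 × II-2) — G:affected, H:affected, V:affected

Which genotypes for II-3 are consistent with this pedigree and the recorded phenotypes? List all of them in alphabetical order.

II-3 ∈ {Gg HH VV, Gg HH Vv, Gg Hh VV, Gg Hh Vv}

G/I-1 aff ·: Gg
G/I-2 un ·: gg
G/II-1 aff I-1×I-2: Gg
G/II-2 aff ·: Gg|GG
G/II-3 aff I-1×I-2: Gg
G/II-4 un I-1×I-2: gg
G/III-1 aff II-1×II-2: Gg|GG
⇒ G over [I-1,I-2,II-1,II-2,II-3,II-4,III-1]: 4 consistent
H/I-1 aff ·: Hh|HH
H/I-2 aff ·: Hh|HH
H/II-1 aff I-1×I-2: Hh|HH
H/II-2 aff ·: Hh|HH
H/II-3 aff I-1×I-2: Hh|HH
H/II-4 aff I-1×I-2: Hh|HH
H/III-1 aff II-1×II-2: Hh|HH
⇒ H over [I-1,I-2,II-1,II-2,II-3,II-4,III-1]: 87 consistent
V/I-1 aff ·: Vv|VV
V/I-2 aff ·: Vv|VV
V/II-1 aff I-1×I-2: Vv|VV
V/II-2 un ·: vv
V/II-3 aff I-1×I-2: Vv|VV
V/II-4 aff I-1×I-2: Vv|VV
V/III-1 aff II-1×II-2: Vv
⇒ V over [I-1,I-2,II-1,II-2,II-3,II-4,III-1]: 25 consistent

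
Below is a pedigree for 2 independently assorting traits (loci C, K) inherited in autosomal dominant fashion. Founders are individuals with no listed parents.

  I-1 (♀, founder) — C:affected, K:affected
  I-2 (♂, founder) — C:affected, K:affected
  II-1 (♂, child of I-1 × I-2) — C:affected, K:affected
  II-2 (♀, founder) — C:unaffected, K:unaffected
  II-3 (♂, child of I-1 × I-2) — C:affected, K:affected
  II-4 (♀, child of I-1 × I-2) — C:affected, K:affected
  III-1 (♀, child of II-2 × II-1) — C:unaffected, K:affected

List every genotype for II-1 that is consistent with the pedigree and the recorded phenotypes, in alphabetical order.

C/I-1 aff ·: Cc|CC
C/I-2 aff ·: Cc|CC
C/II-1 aff I-1×I-2: Cc
C/II-2 un ·: cc
C/II-3 aff I-1×I-2: Cc|CC
C/II-4 aff I-1×I-2: Cc|CC
C/III-1 un II-2×II-1: cc
⇒ C over [I-1,I-2,II-1,II-2,II-3,II-4,III-1]: 12 consistent
K/I-1 aff ·: Kk|KK
K/I-2 aff ·: Kk|KK
K/II-1 aff I-1×I-2: Kk|KK
K/II-2 un ·: kk
K/II-3 aff I-1×I-2: Kk|KK
K/II-4 aff I-1×I-2: Kk|KK
K/III-1 aff II-2×II-1: Kk
⇒ K over [I-1,I-2,II-1,II-2,II-3,II-4,III-1]: 25 consistent

II-1 ∈ {Cc KK, Cc Kk}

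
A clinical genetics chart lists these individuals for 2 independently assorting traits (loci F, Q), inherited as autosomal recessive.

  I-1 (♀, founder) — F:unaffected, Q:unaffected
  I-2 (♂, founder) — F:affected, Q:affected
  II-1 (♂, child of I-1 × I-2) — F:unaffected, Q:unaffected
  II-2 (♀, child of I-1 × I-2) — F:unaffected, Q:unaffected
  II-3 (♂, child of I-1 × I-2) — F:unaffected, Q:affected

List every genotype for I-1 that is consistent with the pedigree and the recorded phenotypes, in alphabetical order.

F/I-1 un ·: FF|Ff
F/I-2 aff ·: ff
F/II-1 un I-1×I-2: Ff
F/II-2 un I-1×I-2: Ff
F/II-3 un I-1×I-2: Ff
⇒ F over [I-1,I-2,II-1,II-2,II-3]: 2 consistent
Q/I-1 un ·: Qq
Q/I-2 aff ·: qq
Q/II-1 un I-1×I-2: Qq
Q/II-2 un I-1×I-2: Qq
Q/II-3 aff I-1×I-2: qq
⇒ Q over [I-1,I-2,II-1,II-2,II-3]: 1 consistent

I-1 ∈ {FF Qq, Ff Qq}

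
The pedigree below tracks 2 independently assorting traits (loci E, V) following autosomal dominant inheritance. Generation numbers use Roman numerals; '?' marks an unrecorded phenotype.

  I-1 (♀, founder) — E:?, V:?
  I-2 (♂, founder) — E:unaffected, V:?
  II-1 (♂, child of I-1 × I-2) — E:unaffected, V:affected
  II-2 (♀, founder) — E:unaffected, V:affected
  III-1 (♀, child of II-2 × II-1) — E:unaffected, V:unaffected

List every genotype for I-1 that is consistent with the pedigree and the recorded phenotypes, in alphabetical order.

I-1 ∈ {Ee VV, Ee Vv, Ee vv, ee VV, ee Vv, ee vv}

E/I-1 ? ·: ee|Ee
E/I-2 un ·: ee
E/II-1 un I-1×I-2: ee
E/II-2 un ·: ee
E/III-1 un II-2×II-1: ee
⇒ E over [I-1,I-2,II-1,II-2,III-1]: 2 consistent
V/I-1 ? ·: vv|Vv|VV
V/I-2 ? ·: vv|Vv|VV
V/II-1 aff I-1×I-2: Vv
V/II-2 aff ·: Vv
V/III-1 un II-2×II-1: vv
⇒ V over [I-1,I-2,II-1,II-2,III-1]: 7 consistent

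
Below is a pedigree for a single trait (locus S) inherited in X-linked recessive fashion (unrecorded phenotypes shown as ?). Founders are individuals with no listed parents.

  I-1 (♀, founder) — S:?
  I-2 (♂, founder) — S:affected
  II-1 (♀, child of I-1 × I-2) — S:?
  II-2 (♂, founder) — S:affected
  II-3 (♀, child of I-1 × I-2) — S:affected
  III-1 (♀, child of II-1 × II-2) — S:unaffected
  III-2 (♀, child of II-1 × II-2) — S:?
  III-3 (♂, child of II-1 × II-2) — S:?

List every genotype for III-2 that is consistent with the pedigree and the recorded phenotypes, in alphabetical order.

S/I-1 ? ·: X^SX^s
S/I-2 aff ·: X^sY
S/II-1 ? I-1×I-2: X^SX^s
S/II-2 aff ·: X^sY
S/II-3 aff I-1×I-2: X^sX^s
S/III-1 un II-1×II-2: X^SX^s
S/III-2 ? II-1×II-2: X^SX^s|X^sX^s
S/III-3 ? II-1×II-2: X^SY|X^sY
⇒ S over [I-1,I-2,II-1,II-2,II-3,III-1,III-2,III-3]: 4 consistent

III-2 ∈ {X^SX^s, X^sX^s}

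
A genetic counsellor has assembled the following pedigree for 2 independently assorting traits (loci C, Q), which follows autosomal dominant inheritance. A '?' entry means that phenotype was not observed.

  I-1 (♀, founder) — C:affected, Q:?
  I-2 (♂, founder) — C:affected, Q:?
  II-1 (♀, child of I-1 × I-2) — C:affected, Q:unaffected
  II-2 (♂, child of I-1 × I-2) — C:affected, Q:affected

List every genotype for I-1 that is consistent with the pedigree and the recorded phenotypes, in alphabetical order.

C/I-1 aff ·: Cc|CC
C/I-2 aff ·: Cc|CC
C/II-1 aff I-1×I-2: Cc|CC
C/II-2 aff I-1×I-2: Cc|CC
⇒ C over [I-1,I-2,II-1,II-2]: 13 consistent
Q/I-1 ? ·: qq|Qq
Q/I-2 ? ·: qq|Qq
Q/II-1 un I-1×I-2: qq
Q/II-2 aff I-1×I-2: Qq|QQ
⇒ Q over [I-1,I-2,II-1,II-2]: 4 consistent

I-1 ∈ {CC Qq, CC qq, Cc Qq, Cc qq}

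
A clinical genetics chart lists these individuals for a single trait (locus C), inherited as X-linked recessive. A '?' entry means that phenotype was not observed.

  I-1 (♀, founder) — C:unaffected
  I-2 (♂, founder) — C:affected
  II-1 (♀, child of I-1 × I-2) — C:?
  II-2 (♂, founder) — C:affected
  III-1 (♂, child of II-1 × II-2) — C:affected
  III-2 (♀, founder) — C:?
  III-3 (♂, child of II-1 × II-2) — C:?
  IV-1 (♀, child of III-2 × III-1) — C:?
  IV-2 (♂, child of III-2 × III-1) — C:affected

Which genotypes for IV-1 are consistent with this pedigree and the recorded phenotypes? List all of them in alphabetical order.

C/I-1 un ·: X^CX^C|X^CX^c
C/I-2 aff ·: X^cY
C/II-1 ? I-1×I-2: X^CX^c|X^cX^c
C/II-2 aff ·: X^cY
C/III-1 aff II-1×II-2: X^cY
C/III-2 ? ·: X^CX^c|X^cX^c
C/III-3 ? II-1×II-2: X^CY|X^cY
C/IV-1 ? III-2×III-1: X^CX^c|X^cX^c
C/IV-2 aff III-2×III-1: X^cY
⇒ C over [I-1,I-2,II-1,II-2,III-1,III-2,III-3,IV-1,IV-2]: 15 consistent

IV-1 ∈ {X^CX^c, X^cX^c}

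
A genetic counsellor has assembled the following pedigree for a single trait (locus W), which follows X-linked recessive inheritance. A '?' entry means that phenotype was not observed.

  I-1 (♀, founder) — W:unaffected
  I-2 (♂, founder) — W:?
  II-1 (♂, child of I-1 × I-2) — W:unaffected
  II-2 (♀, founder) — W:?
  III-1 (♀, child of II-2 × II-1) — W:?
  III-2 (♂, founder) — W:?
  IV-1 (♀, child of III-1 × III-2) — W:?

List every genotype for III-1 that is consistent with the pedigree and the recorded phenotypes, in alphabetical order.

III-1 ∈ {X^WX^W, X^WX^w}

W/I-1 un ·: X^WX^W|X^WX^w
W/I-2 ? ·: X^WY|X^wY
W/II-1 un I-1×I-2: X^WY
W/II-2 ? ·: X^WX^W|X^WX^w|X^wX^w
W/III-1 ? II-2×II-1: X^WX^W|X^WX^w
W/III-2 ? ·: X^WY|X^wY
W/IV-1 ? III-1×III-2: X^WX^W|X^WX^w|X^wX^w
⇒ W over [I-1,I-2,II-1,II-2,III-1,III-2,IV-1]: 48 consistent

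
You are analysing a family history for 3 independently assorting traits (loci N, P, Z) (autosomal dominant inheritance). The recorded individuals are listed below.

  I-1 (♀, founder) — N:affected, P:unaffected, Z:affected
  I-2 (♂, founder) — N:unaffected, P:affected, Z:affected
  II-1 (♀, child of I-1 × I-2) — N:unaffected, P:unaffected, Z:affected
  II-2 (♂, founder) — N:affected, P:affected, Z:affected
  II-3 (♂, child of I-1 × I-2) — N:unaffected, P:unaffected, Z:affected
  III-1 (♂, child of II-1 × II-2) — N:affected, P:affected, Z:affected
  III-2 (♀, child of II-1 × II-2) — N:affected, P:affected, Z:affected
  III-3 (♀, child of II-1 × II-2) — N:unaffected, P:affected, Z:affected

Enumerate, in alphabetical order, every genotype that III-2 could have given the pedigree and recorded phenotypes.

N/I-1 aff ·: Nn
N/I-2 un ·: nn
N/II-1 un I-1×I-2: nn
N/II-2 aff ·: Nn
N/II-3 un I-1×I-2: nn
N/III-1 aff II-1×II-2: Nn
N/III-2 aff II-1×II-2: Nn
N/III-3 un II-1×II-2: nn
⇒ N over [I-1,I-2,II-1,II-2,II-3,III-1,III-2,III-3]: 1 consistent
P/I-1 un ·: pp
P/I-2 aff ·: Pp
P/II-1 un I-1×I-2: pp
P/II-2 aff ·: Pp|PP
P/II-3 un I-1×I-2: pp
P/III-1 aff II-1×II-2: Pp
P/III-2 aff II-1×II-2: Pp
P/III-3 aff II-1×II-2: Pp
⇒ P over [I-1,I-2,II-1,II-2,II-3,III-1,III-2,III-3]: 2 consistent
Z/I-1 aff ·: Zz|ZZ
Z/I-2 aff ·: Zz|ZZ
Z/II-1 aff I-1×I-2: Zz|ZZ
Z/II-2 aff ·: Zz|ZZ
Z/II-3 aff I-1×I-2: Zz|ZZ
Z/III-1 aff II-1×II-2: Zz|ZZ
Z/III-2 aff II-1×II-2: Zz|ZZ
Z/III-3 aff II-1×II-2: Zz|ZZ
⇒ Z over [I-1,I-2,II-1,II-2,II-3,III-1,III-2,III-3]: 159 consistent

III-2 ∈ {Nn Pp ZZ, Nn Pp Zz}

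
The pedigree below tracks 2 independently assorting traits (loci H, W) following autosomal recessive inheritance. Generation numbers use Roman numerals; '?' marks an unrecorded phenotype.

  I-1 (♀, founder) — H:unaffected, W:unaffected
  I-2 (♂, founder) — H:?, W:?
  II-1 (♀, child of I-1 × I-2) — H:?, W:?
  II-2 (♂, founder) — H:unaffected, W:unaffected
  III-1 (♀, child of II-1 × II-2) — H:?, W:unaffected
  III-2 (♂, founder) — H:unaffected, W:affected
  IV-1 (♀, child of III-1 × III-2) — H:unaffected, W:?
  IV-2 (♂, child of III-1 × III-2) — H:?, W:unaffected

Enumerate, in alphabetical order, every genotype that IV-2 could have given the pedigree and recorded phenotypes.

H/I-1 un ·: HH|Hh
H/I-2 ? ·: HH|Hh|hh
H/II-1 ? I-1×I-2: HH|Hh|hh
H/II-2 un ·: HH|Hh
H/III-1 ? II-1×II-2: HH|Hh|hh
H/III-2 un ·: HH|Hh
H/IV-1 un III-1×III-2: HH|Hh
H/IV-2 ? III-1×III-2: HH|Hh|hh
⇒ H over [I-1,I-2,II-1,II-2,III-1,III-2,IV-1,IV-2]: 291 consistent
W/I-1 un ·: WW|Ww
W/I-2 ? ·: WW|Ww|ww
W/II-1 ? I-1×I-2: WW|Ww|ww
W/II-2 un ·: WW|Ww
W/III-1 un II-1×II-2: WW|Ww
W/III-2 aff ·: ww
W/IV-1 ? III-1×III-2: Ww|ww
W/IV-2 un III-1×III-2: Ww
⇒ W over [I-1,I-2,II-1,II-2,III-1,III-2,IV-1,IV-2]: 54 consistent

IV-2 ∈ {HH Ww, Hh Ww, hh Ww}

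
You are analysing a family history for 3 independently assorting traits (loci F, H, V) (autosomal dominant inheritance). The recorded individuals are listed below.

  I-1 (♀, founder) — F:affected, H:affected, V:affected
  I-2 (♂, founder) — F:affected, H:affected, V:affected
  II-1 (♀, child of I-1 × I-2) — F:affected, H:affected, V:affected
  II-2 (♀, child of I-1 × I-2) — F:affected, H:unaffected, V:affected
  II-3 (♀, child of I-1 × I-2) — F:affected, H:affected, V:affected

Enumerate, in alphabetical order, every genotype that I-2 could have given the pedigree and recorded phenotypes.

F/I-1 aff ·: Ff|FF
F/I-2 aff ·: Ff|FF
F/II-1 aff I-1×I-2: Ff|FF
F/II-2 aff I-1×I-2: Ff|FF
F/II-3 aff I-1×I-2: Ff|FF
⇒ F over [I-1,I-2,II-1,II-2,II-3]: 25 consistent
H/I-1 aff ·: Hh
H/I-2 aff ·: Hh
H/II-1 aff I-1×I-2: Hh|HH
H/II-2 un I-1×I-2: hh
H/II-3 aff I-1×I-2: Hh|HH
⇒ H over [I-1,I-2,II-1,II-2,II-3]: 4 consistent
V/I-1 aff ·: Vv|VV
V/I-2 aff ·: Vv|VV
V/II-1 aff I-1×I-2: Vv|VV
V/II-2 aff I-1×I-2: Vv|VV
V/II-3 aff I-1×I-2: Vv|VV
⇒ V over [I-1,I-2,II-1,II-2,II-3]: 25 consistent

I-2 ∈ {FF Hh VV, FF Hh Vv, Ff Hh VV, Ff Hh Vv}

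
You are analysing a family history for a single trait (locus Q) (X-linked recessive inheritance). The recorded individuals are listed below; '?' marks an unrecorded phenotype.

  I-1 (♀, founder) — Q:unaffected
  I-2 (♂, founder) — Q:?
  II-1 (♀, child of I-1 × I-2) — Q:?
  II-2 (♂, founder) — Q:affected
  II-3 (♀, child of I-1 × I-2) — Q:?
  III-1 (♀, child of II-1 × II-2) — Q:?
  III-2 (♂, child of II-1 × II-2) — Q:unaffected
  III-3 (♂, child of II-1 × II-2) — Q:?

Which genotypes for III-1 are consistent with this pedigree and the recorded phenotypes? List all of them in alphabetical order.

Q/I-1 un ·: X^QX^Q|X^QX^q
Q/I-2 ? ·: X^QY|X^qY
Q/II-1 ? I-1×I-2: X^QX^Q|X^QX^q
Q/II-2 aff ·: X^qY
Q/II-3 ? I-1×I-2: X^QX^Q|X^QX^q|X^qX^q
Q/III-1 ? II-1×II-2: X^QX^q|X^qX^q
Q/III-2 un II-1×II-2: X^QY
Q/III-3 ? II-1×II-2: X^QY|X^qY
⇒ Q over [I-1,I-2,II-1,II-2,II-3,III-1,III-2,III-3]: 23 consistent

III-1 ∈ {X^QX^q, X^qX^q}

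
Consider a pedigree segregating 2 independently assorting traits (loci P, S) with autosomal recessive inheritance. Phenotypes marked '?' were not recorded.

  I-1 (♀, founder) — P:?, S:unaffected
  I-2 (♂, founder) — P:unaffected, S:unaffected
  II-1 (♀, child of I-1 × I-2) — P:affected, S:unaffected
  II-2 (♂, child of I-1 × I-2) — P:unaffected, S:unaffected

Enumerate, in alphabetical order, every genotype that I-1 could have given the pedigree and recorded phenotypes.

P/I-1 ? ·: Pp|pp
P/I-2 un ·: Pp
P/II-1 aff I-1×I-2: pp
P/II-2 un I-1×I-2: PP|Pp
⇒ P over [I-1,I-2,II-1,II-2]: 3 consistent
S/I-1 un ·: SS|Ss
S/I-2 un ·: SS|Ss
S/II-1 un I-1×I-2: SS|Ss
S/II-2 un I-1×I-2: SS|Ss
⇒ S over [I-1,I-2,II-1,II-2]: 13 consistent

I-1 ∈ {Pp SS, Pp Ss, pp SS, pp Ss}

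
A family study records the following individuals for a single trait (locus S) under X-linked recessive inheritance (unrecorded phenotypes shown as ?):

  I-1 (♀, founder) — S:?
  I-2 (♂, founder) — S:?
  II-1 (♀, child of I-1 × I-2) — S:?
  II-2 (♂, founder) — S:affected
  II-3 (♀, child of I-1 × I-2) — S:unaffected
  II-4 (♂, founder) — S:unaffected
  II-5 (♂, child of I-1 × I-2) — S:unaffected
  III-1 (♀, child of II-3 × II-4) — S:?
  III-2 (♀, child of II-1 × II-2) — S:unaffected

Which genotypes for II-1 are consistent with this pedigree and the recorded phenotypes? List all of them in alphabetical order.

II-1 ∈ {X^SX^S, X^SX^s}

S/I-1 ? ·: X^SX^S|X^SX^s
S/I-2 ? ·: X^SY|X^sY
S/II-1 ? I-1×I-2: X^SX^S|X^SX^s
S/II-2 aff ·: X^sY
S/II-3 un I-1×I-2: X^SX^S|X^SX^s
S/II-4 un ·: X^SY
S/II-5 un I-1×I-2: X^SY
S/III-1 ? II-3×II-4: X^SX^S|X^SX^s
S/III-2 un II-1×II-2: X^SX^s
⇒ S over [I-1,I-2,II-1,II-2,II-3,II-4,II-5,III-1,III-2]: 11 consistent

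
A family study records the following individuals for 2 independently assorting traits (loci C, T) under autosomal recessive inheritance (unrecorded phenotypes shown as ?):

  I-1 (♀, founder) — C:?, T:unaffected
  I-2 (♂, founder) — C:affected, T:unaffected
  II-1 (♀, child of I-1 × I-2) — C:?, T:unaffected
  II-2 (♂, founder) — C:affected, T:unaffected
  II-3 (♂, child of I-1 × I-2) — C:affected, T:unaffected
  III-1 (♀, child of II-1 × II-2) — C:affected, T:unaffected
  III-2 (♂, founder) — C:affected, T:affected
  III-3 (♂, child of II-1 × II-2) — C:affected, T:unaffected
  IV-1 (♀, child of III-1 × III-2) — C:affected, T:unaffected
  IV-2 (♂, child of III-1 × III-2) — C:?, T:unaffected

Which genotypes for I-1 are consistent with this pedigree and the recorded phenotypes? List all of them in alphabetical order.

C/I-1 ? ·: Cc|cc
C/I-2 aff ·: cc
C/II-1 ? I-1×I-2: Cc|cc
C/II-2 aff ·: cc
C/II-3 aff I-1×I-2: cc
C/III-1 aff II-1×II-2: cc
C/III-2 aff ·: cc
C/III-3 aff II-1×II-2: cc
C/IV-1 aff III-1×III-2: cc
C/IV-2 ? III-1×III-2: cc
⇒ C over [I-1,I-2,II-1,II-2,II-3,III-1,III-2,III-3,IV-1,IV-2]: 3 consistent
T/I-1 un ·: TT|Tt
T/I-2 un ·: TT|Tt
T/II-1 un I-1×I-2: TT|Tt
T/II-2 un ·: TT|Tt
T/II-3 un I-1×I-2: TT|Tt
T/III-1 un II-1×II-2: TT|Tt
T/III-2 aff ·: tt
T/III-3 un II-1×II-2: TT|Tt
T/IV-1 un III-1×III-2: Tt
T/IV-2 un III-1×III-2: Tt
⇒ T over [I-1,I-2,II-1,II-2,II-3,III-1,III-2,III-3,IV-1,IV-2]: 83 consistent

I-1 ∈ {Cc TT, Cc Tt, cc TT, cc Tt}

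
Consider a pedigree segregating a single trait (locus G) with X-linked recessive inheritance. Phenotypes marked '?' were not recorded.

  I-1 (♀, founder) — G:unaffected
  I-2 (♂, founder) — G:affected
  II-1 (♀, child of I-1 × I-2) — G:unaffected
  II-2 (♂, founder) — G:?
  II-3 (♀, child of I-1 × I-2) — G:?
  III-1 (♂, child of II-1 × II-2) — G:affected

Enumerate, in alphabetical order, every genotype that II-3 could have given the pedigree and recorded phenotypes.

II-3 ∈ {X^GX^g, X^gX^g}

G/I-1 un ·: X^GX^G|X^GX^g
G/I-2 aff ·: X^gY
G/II-1 un I-1×I-2: X^GX^g
G/II-2 ? ·: X^GY|X^gY
G/II-3 ? I-1×I-2: X^GX^g|X^gX^g
G/III-1 aff II-1×II-2: X^gY
⇒ G over [I-1,I-2,II-1,II-2,II-3,III-1]: 6 consistent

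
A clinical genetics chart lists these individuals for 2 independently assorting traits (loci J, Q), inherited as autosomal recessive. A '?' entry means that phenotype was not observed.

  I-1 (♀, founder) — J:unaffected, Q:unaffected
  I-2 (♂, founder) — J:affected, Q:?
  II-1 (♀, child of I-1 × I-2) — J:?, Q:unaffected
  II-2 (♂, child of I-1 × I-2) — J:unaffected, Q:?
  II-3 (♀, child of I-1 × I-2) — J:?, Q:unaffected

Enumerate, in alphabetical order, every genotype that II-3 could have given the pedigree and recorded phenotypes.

II-3 ∈ {Jj QQ, Jj Qq, jj QQ, jj Qq}

J/I-1 un ·: JJ|Jj
J/I-2 aff ·: jj
J/II-1 ? I-1×I-2: Jj|jj
J/II-2 un I-1×I-2: Jj
J/II-3 ? I-1×I-2: Jj|jj
⇒ J over [I-1,I-2,II-1,II-2,II-3]: 5 consistent
Q/I-1 un ·: QQ|Qq
Q/I-2 ? ·: QQ|Qq|qq
Q/II-1 un I-1×I-2: QQ|Qq
Q/II-2 ? I-1×I-2: QQ|Qq|qq
Q/II-3 un I-1×I-2: QQ|Qq
⇒ Q over [I-1,I-2,II-1,II-2,II-3]: 32 consistent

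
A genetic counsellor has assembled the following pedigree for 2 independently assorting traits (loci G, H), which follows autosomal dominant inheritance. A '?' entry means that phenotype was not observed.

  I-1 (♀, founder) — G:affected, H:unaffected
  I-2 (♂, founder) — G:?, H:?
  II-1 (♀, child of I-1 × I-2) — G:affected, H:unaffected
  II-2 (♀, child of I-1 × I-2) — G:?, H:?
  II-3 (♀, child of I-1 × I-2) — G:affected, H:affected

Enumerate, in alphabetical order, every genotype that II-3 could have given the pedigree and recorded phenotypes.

II-3 ∈ {GG Hh, Gg Hh}

G/I-1 aff ·: Gg|GG
G/I-2 ? ·: gg|Gg|GG
G/II-1 aff I-1×I-2: Gg|GG
G/II-2 ? I-1×I-2: gg|Gg|GG
G/II-3 aff I-1×I-2: Gg|GG
⇒ G over [I-1,I-2,II-1,II-2,II-3]: 32 consistent
H/I-1 un ·: hh
H/I-2 ? ·: Hh
H/II-1 un I-1×I-2: hh
H/II-2 ? I-1×I-2: hh|Hh
H/II-3 aff I-1×I-2: Hh
⇒ H over [I-1,I-2,II-1,II-2,II-3]: 2 consistent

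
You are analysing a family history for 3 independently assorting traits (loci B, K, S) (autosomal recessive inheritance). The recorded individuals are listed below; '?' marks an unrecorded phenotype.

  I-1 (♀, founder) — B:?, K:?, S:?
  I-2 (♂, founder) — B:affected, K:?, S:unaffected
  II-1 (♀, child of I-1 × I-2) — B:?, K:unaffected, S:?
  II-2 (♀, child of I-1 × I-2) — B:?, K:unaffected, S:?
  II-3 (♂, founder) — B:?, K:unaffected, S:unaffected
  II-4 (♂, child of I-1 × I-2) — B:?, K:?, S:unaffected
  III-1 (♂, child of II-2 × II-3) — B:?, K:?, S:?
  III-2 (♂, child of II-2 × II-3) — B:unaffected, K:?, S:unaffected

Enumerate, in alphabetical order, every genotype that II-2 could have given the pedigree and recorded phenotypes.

II-2 ∈ {Bb KK SS, Bb KK Ss, Bb KK ss, Bb Kk SS, Bb Kk Ss, Bb Kk ss, bb KK SS, bb KK Ss, bb KK ss, bb Kk SS, bb Kk Ss, bb Kk ss}

B/I-1 ? ·: BB|Bb|bb
B/I-2 aff ·: bb
B/II-1 ? I-1×I-2: Bb|bb
B/II-2 ? I-1×I-2: Bb|bb
B/II-3 ? ·: BB|Bb|bb
B/II-4 ? I-1×I-2: Bb|bb
B/III-1 ? II-2×II-3: BB|Bb|bb
B/III-2 un II-2×II-3: BB|Bb
⇒ B over [I-1,I-2,II-1,II-2,II-3,II-4,III-1,III-2]: 75 consistent
K/I-1 ? ·: KK|Kk|kk
K/I-2 ? ·: KK|Kk|kk
K/II-1 un I-1×I-2: KK|Kk
K/II-2 un I-1×I-2: KK|Kk
K/II-3 un ·: KK|Kk
K/II-4 ? I-1×I-2: KK|Kk|kk
K/III-1 ? II-2×II-3: KK|Kk|kk
K/III-2 ? II-2×II-3: KK|Kk|kk
⇒ K over [I-1,I-2,II-1,II-2,II-3,II-4,III-1,III-2]: 335 consistent
S/I-1 ? ·: SS|Ss|ss
S/I-2 un ·: SS|Ss
S/II-1 ? I-1×I-2: SS|Ss|ss
S/II-2 ? I-1×I-2: SS|Ss|ss
S/II-3 un ·: SS|Ss
S/II-4 un I-1×I-2: SS|Ss
S/III-1 ? II-2×II-3: SS|Ss|ss
S/III-2 un II-2×II-3: SS|Ss
⇒ S over [I-1,I-2,II-1,II-2,II-3,II-4,III-1,III-2]: 269 consistent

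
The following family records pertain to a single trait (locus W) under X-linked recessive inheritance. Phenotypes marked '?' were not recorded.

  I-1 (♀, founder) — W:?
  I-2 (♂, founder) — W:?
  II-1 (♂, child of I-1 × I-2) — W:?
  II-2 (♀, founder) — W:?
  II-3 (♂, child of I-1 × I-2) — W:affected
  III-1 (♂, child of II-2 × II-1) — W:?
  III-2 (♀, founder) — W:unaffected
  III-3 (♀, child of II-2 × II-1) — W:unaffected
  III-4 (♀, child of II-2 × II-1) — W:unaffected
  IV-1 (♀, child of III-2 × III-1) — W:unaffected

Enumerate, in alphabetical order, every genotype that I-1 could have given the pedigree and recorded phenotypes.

I-1 ∈ {X^WX^w, X^wX^w}

W/I-1 ? ·: X^WX^w|X^wX^w
W/I-2 ? ·: X^WY|X^wY
W/II-1 ? I-1×I-2: X^WY|X^wY
W/II-2 ? ·: X^WX^W|X^WX^w|X^wX^w
W/II-3 aff I-1×I-2: X^wY
W/III-1 ? II-2×II-1: X^WY|X^wY
W/III-2 un ·: X^WX^W|X^WX^w
W/III-3 un II-2×II-1: X^WX^W|X^WX^w
W/III-4 un II-2×II-1: X^WX^W|X^WX^w
W/IV-1 un III-2×III-1: X^WX^W|X^WX^w
⇒ W over [I-1,I-2,II-1,II-2,II-3,III-1,III-2,III-3,III-4,IV-1]: 82 consistent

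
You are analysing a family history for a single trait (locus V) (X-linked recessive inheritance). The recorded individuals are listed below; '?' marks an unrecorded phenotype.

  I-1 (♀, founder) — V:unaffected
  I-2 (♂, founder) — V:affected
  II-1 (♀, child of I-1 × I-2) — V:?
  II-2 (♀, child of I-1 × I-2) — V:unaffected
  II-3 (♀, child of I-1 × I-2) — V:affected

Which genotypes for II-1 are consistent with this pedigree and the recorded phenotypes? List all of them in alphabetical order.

V/I-1 un ·: X^VX^v
V/I-2 aff ·: X^vY
V/II-1 ? I-1×I-2: X^VX^v|X^vX^v
V/II-2 un I-1×I-2: X^VX^v
V/II-3 aff I-1×I-2: X^vX^v
⇒ V over [I-1,I-2,II-1,II-2,II-3]: 2 consistent

II-1 ∈ {X^VX^v, X^vX^v}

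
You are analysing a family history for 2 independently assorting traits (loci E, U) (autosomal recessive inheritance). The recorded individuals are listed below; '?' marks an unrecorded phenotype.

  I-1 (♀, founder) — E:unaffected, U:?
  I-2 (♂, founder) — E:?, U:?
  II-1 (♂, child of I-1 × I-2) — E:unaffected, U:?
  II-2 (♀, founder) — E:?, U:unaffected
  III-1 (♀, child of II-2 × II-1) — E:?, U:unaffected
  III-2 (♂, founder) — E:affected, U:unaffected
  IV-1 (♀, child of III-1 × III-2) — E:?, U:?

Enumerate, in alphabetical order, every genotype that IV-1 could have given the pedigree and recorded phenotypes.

IV-1 ∈ {Ee UU, Ee Uu, Ee uu, ee UU, ee Uu, ee uu}

E/I-1 un ·: EE|Ee
E/I-2 ? ·: EE|Ee|ee
E/II-1 un I-1×I-2: EE|Ee
E/II-2 ? ·: EE|Ee|ee
E/III-1 ? II-2×II-1: EE|Ee|ee
E/III-2 aff ·: ee
E/IV-1 ? III-1×III-2: Ee|ee
⇒ E over [I-1,I-2,II-1,II-2,III-1,III-2,IV-1]: 74 consistent
U/I-1 ? ·: UU|Uu|uu
U/I-2 ? ·: UU|Uu|uu
U/II-1 ? I-1×I-2: UU|Uu|uu
U/II-2 un ·: UU|Uu
U/III-1 un II-2×II-1: UU|Uu
U/III-2 un ·: UU|Uu
U/IV-1 ? III-1×III-2: UU|Uu|uu
⇒ U over [I-1,I-2,II-1,II-2,III-1,III-2,IV-1]: 196 consistent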